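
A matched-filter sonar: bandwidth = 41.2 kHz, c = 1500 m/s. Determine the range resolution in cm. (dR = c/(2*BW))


1.82 cm


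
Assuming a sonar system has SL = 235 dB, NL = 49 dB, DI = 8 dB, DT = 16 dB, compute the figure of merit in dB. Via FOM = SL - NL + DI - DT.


FOM = SL - NL + DI - DT = 235 - 49 + 8 - 16 = 178

178 dB


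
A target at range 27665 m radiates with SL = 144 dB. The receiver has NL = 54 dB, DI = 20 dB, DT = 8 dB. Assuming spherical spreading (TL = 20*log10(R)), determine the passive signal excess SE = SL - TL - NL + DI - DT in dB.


Step 1: TL = 20*log10(27665) = 88.84 dB
Step 2: SE = 144 - 88.84 - 54 + 20 - 8 = 13.16

13.16 dB


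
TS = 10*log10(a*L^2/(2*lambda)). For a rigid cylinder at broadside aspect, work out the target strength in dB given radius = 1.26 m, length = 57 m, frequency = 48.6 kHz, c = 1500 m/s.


lambda = 1500/48600 = 0.03086 m
TS = 10*log10(1.26*57^2/(2*0.03086)) = 48.22

48.22 dB


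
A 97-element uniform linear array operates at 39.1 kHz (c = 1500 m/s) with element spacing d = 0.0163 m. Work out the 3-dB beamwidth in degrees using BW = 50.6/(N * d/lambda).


1.23 deg


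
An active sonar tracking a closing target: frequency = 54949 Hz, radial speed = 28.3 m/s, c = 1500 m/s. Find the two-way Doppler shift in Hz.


2073.41 Hz


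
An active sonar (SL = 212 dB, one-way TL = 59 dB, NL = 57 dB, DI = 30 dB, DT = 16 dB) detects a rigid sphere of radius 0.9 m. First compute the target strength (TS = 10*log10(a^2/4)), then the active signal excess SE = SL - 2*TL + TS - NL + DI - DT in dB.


Step 1: TS = 10*log10(0.9^2/4) = -6.94 dB
Step 2: SE = SL - 2*TL + TS - NL + DI - DT = 212 - 2*59 + (-6.94) - 57 + 30 - 16 = 44.06

44.06 dB


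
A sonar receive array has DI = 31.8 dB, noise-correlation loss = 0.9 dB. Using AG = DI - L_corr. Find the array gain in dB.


AG = DI - L_corr = 31.8 - 0.9 = 30.9

30.9 dB


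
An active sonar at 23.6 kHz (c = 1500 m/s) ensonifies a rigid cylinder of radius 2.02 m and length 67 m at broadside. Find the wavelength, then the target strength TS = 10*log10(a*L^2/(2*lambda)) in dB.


Step 1: lambda = c/f = 1500/23600 = 0.06356 m
Step 2: TS = 10*log10(a*L^2/(2*lambda)) = 10*log10(2.02*67^2/(2*0.06356)) = 48.53

48.53 dB


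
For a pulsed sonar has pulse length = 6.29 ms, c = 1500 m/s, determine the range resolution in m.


dR = c*tau/2 = 1500 * 6.29e-3 / 2 = 4.7175

4.7175 m


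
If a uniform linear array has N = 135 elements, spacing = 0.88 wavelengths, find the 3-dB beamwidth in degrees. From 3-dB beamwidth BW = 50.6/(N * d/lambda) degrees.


0.43 deg


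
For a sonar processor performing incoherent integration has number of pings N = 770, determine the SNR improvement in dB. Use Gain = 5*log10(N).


Gain = 5*log10(770) = 14.43

14.43 dB


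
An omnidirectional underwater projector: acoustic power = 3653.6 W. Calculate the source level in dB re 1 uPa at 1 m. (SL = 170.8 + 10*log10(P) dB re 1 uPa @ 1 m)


206.43 dB


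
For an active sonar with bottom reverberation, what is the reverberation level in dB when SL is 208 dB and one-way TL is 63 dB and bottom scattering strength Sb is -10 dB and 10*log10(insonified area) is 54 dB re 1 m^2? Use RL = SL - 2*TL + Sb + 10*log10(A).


RL = SL - 2*TL + Sb + 10*log10(A) = 208 - 2*63 + (-10) + 54 = 126

126 dB


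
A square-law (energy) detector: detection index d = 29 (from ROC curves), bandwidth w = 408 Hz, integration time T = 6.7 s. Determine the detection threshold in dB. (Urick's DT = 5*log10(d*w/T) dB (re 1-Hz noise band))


16.23 dB


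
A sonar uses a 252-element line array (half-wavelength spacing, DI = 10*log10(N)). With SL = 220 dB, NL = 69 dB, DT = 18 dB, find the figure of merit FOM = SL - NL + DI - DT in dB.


Step 1: DI = 10*log10(252) = 24.01 dB
Step 2: FOM = SL - NL + DI - DT = 220 - 69 + 24.01 - 18 = 157.01

157.01 dB


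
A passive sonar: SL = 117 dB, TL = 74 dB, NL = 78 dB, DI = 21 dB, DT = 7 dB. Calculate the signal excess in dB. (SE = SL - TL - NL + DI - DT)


SE = SL - TL - NL + DI - DT = 117 - 74 - 78 + 21 - 7 = -21

-21 dB


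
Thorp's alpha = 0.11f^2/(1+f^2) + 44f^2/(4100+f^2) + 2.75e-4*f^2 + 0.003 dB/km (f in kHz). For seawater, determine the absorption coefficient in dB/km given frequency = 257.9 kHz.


59.849 dB/km


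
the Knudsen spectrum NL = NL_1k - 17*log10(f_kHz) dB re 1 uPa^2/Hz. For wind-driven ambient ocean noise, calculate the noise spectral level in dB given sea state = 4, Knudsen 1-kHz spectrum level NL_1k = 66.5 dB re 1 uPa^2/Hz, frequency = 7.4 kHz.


NL = NL_1k - 17*log10(f_kHz) = 66.5 - 17*log10(7.4) = 66.5 - (14.78) = 51.72

51.72 dB


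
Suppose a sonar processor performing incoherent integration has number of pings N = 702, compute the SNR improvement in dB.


Gain = 5*log10(702) = 14.23

14.23 dB


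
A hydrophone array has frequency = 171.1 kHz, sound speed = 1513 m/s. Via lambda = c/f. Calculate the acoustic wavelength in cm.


lambda = c/f = 1513 / 171100 = 0.0088 m = 0.88 cm

0.88 cm


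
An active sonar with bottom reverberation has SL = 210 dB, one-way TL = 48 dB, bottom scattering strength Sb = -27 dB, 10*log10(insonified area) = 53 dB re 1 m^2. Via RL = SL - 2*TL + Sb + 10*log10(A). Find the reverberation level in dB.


140 dB


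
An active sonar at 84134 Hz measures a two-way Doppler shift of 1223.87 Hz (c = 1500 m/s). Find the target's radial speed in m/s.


From fd = 2*f*v/c, v = c*fd/(2*f) = 1500 * 1223.87 / (2*84134) = 10.91

10.91 m/s


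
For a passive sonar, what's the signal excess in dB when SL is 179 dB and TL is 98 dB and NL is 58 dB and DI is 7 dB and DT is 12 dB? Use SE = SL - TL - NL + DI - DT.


SE = SL - TL - NL + DI - DT = 179 - 98 - 58 + 7 - 12 = 18

18 dB


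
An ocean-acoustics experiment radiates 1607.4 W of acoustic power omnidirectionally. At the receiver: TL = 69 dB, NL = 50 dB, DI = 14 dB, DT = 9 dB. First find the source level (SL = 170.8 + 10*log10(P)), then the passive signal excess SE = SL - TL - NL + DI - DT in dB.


Step 1: SL = 170.8 + 10*log10(1607.4) = 202.86 dB
Step 2: SE = SL - TL - NL + DI - DT = 202.86 - 69 - 50 + 14 - 9 = 88.86

88.86 dB


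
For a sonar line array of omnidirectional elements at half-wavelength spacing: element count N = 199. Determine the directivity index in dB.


DI = 10*log10(199) = 22.99

22.99 dB


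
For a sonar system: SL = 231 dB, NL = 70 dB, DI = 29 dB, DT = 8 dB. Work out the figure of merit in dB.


FOM = SL - NL + DI - DT = 231 - 70 + 29 - 8 = 182

182 dB


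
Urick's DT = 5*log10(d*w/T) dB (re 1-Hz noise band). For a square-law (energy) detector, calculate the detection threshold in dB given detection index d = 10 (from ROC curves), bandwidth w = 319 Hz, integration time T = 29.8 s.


DT = 5*log10(d*w/T) = 5*log10(10 * 319 / 29.8) = 5*log10(107.05) = 10.15

10.15 dB


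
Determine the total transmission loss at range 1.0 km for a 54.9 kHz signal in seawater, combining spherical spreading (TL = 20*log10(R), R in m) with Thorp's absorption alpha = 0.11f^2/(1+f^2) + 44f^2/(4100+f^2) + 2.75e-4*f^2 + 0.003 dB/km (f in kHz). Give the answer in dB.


Step 1 (Thorp): alpha = 0.11*3014.01/(1+3014.01) + 44*3014.01/(4100+3014.01) + 2.75e-4*3014.01 + 0.003 = 19.5834 dB/km
Step 2: TL_spread = 20*log10(1000) = 60.0 dB
Step 3: TL_abs = alpha*R = 19.5834 * 1.0 = 19.58 dB
Step 4: TL_total = 60.0 + 19.58 = 79.58

79.58 dB


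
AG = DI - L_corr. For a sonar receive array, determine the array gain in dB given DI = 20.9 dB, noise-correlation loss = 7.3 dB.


AG = DI - L_corr = 20.9 - 7.3 = 13.6

13.6 dB


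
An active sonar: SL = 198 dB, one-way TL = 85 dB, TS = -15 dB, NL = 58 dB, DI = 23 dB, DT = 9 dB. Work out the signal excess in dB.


SE = SL - 2*TL + TS - NL + DI - DT = 198 - 2*85 + (-15) - 58 + 23 - 9 = -31

-31 dB


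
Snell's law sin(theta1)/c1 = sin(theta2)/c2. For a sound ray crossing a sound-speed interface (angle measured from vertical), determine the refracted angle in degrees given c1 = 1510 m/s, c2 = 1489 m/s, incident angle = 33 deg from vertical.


sin(theta2) = (c2/c1)*sin(theta1) = (1489/1510)*sin(33 deg) = 0.53706
theta2 = arcsin(0.53706) = 32.48

32.48 deg


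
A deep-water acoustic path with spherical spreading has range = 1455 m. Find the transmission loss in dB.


63.26 dB


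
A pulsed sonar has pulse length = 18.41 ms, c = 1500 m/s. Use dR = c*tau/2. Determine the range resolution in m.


dR = c*tau/2 = 1500 * 18.41e-3 / 2 = 13.8075

13.8075 m


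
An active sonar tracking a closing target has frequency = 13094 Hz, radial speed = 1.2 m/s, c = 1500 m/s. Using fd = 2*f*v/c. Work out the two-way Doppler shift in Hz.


20.95 Hz


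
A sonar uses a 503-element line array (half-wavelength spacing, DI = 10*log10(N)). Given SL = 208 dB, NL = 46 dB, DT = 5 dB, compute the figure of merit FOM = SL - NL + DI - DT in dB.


Step 1: DI = 10*log10(503) = 27.02 dB
Step 2: FOM = SL - NL + DI - DT = 208 - 46 + 27.02 - 5 = 184.02

184.02 dB


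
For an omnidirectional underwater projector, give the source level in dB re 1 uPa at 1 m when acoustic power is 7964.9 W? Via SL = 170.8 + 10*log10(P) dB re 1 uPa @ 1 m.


SL = 170.8 + 10*log10(7964.9) = 170.8 + 39.01 = 209.81

209.81 dB


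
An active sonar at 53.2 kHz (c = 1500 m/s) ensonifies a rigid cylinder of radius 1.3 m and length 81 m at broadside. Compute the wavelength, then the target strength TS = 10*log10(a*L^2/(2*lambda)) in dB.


Step 1: lambda = c/f = 1500/53200 = 0.0282 m
Step 2: TS = 10*log10(a*L^2/(2*lambda)) = 10*log10(1.3*81^2/(2*0.0282)) = 51.8

51.8 dB


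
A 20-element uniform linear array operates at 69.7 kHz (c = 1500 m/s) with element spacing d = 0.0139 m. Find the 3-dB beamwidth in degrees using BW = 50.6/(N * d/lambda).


3.92 deg


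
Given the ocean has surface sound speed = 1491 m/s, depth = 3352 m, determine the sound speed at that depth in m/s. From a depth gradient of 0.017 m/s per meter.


1547.984 m/s


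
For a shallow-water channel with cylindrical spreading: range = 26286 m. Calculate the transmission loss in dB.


TL = 10*log10(26286) = 44.2

44.2 dB


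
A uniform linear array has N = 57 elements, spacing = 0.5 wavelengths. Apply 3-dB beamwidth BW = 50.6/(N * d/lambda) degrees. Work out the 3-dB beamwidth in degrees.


BW = 50.6 / (57 * 0.5) = 50.6 / 28.5 = 1.78

1.78 deg


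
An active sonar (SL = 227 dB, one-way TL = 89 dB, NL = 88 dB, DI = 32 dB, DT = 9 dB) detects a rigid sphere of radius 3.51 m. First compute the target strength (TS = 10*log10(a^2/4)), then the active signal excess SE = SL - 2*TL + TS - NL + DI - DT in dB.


Step 1: TS = 10*log10(3.51^2/4) = 4.89 dB
Step 2: SE = SL - 2*TL + TS - NL + DI - DT = 227 - 2*89 + (4.89) - 88 + 32 - 9 = -11.11

-11.11 dB


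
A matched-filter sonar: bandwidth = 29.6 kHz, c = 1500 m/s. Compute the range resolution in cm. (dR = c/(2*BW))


dR = c/(2*BW) = 1500 / (2 * 29.6e3) = 0.0253 m = 2.53 cm

2.53 cm


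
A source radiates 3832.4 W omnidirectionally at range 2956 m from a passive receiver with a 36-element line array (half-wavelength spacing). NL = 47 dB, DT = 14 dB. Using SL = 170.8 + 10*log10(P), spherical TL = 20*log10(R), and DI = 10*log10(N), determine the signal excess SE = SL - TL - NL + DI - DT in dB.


Step 1: SL = 170.8 + 10*log10(3832.4) = 206.63 dB
Step 2: TL = 20*log10(2956) = 69.41 dB
Step 3: DI = 10*log10(36) = 15.56 dB
Step 4: SE = SL - TL - NL + DI - DT = 206.63 - 69.41 - 47 + 15.56 - 14 = 91.78

91.78 dB


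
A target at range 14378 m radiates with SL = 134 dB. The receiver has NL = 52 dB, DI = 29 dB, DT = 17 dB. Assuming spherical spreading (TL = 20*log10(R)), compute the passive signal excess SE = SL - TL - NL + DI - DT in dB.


Step 1: TL = 20*log10(14378) = 83.15 dB
Step 2: SE = 134 - 83.15 - 52 + 29 - 17 = 10.85

10.85 dB


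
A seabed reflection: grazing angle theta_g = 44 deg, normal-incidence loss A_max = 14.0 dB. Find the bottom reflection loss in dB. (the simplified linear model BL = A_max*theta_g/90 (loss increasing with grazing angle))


BL = A_max * theta_g / 90 = 14.0 * 44 / 90 = 6.84

6.84 dB


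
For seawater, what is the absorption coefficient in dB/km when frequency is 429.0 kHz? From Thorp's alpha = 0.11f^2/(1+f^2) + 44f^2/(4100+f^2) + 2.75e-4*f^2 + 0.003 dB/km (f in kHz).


f^2 = 184041.0
alpha = 0.11*184041.0/(1+184041.0) + 44*184041.0/(4100+184041.0) + 2.75e-4*184041.0 + 0.003 = 93.765

93.765 dB/km


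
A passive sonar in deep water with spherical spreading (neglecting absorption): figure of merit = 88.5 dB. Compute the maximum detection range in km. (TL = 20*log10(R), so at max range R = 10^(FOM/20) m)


At max range FOM = TL, so 20*log10(R) = 88.5
R = 10^(88.5/20) = 26607.25 m = 26.61 km

26.61 km


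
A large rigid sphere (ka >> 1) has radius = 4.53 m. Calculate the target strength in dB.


TS = 10*log10(4.53^2 / 4) = 10*log10(5.130225) = 7.1

7.1 dB


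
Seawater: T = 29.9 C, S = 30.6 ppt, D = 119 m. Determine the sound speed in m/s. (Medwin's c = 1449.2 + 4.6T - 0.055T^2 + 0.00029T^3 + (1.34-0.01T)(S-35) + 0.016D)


1542.65 m/s


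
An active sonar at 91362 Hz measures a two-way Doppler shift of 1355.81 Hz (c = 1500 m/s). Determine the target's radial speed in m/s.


From fd = 2*f*v/c, v = c*fd/(2*f) = 1500 * 1355.81 / (2*91362) = 11.13

11.13 m/s


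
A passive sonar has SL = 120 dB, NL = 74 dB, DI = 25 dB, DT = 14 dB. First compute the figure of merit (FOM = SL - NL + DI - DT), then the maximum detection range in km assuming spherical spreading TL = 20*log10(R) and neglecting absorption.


Step 1: FOM = SL - NL + DI - DT = 120 - 74 + 25 - 14 = 57 dB
Step 2: at max range FOM = TL = 20*log10(R), so R = 10^(57/20) = 707.95 m = 0.71 km

0.71 km


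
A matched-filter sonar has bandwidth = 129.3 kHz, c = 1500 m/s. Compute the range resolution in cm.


0.58 cm


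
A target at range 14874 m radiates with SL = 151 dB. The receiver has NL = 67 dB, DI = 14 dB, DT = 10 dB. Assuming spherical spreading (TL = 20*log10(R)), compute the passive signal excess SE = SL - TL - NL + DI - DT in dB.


Step 1: TL = 20*log10(14874) = 83.45 dB
Step 2: SE = 151 - 83.45 - 67 + 14 - 10 = 4.55

4.55 dB


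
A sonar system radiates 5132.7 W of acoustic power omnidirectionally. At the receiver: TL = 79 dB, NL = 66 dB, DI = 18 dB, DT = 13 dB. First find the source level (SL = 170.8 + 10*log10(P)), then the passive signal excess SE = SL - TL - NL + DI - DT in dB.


Step 1: SL = 170.8 + 10*log10(5132.7) = 207.9 dB
Step 2: SE = SL - TL - NL + DI - DT = 207.9 - 79 - 66 + 18 - 13 = 67.9

67.9 dB


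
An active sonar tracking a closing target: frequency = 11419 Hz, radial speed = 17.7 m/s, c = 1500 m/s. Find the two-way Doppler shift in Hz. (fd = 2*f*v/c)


269.49 Hz


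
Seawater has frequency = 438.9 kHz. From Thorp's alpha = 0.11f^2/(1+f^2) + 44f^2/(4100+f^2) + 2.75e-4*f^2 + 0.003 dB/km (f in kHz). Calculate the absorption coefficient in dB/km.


f^2 = 192633.21
alpha = 0.11*192633.21/(1+192633.21) + 44*192633.21/(4100+192633.21) + 2.75e-4*192633.21 + 0.003 = 96.17

96.17 dB/km


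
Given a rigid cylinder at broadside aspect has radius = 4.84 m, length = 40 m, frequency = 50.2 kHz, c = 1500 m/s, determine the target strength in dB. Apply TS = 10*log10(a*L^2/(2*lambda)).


lambda = 1500/50200 = 0.02988 m
TS = 10*log10(4.84*40^2/(2*0.02988)) = 51.13

51.13 dB


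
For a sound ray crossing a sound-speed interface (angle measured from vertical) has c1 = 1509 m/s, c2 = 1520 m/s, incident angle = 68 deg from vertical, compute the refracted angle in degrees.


sin(theta2) = (c2/c1)*sin(theta1) = (1520/1509)*sin(68 deg) = 0.93394
theta2 = arcsin(0.93394) = 69.06

69.06 deg


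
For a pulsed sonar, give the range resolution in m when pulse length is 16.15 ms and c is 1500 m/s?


dR = c*tau/2 = 1500 * 16.15e-3 / 2 = 12.1125

12.1125 m


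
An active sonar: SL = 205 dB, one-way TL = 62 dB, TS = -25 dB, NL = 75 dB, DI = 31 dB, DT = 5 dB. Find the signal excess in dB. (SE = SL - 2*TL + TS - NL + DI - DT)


SE = SL - 2*TL + TS - NL + DI - DT = 205 - 2*62 + (-25) - 75 + 31 - 5 = 7

7 dB


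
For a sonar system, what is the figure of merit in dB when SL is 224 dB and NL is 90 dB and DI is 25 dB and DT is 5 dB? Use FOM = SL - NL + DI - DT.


FOM = SL - NL + DI - DT = 224 - 90 + 25 - 5 = 154

154 dB


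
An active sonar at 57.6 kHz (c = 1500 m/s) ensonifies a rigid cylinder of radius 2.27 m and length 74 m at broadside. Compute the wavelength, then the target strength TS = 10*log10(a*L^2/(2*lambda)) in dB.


Step 1: lambda = c/f = 1500/57600 = 0.02604 m
Step 2: TS = 10*log10(a*L^2/(2*lambda)) = 10*log10(2.27*74^2/(2*0.02604)) = 53.78

53.78 dB


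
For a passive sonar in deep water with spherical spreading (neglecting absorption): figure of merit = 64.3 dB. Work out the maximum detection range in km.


At max range FOM = TL, so 20*log10(R) = 64.3
R = 10^(64.3/20) = 1640.59 m = 1.64 km

1.64 km


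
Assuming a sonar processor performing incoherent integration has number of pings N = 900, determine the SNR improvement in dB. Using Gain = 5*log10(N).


Gain = 5*log10(900) = 14.77

14.77 dB


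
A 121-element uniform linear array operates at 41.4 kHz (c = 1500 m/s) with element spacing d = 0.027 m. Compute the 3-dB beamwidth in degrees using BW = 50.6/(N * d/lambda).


0.56 deg


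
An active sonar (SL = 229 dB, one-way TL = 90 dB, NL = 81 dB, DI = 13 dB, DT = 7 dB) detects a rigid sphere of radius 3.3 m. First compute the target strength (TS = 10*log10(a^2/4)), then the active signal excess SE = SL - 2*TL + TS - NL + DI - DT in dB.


Step 1: TS = 10*log10(3.3^2/4) = 4.35 dB
Step 2: SE = SL - 2*TL + TS - NL + DI - DT = 229 - 2*90 + (4.35) - 81 + 13 - 7 = -21.65

-21.65 dB


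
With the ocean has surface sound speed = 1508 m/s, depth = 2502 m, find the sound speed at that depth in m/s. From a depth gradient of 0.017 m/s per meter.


c = 1508 + 0.017 * 2502 = 1550.534

1550.534 m/s


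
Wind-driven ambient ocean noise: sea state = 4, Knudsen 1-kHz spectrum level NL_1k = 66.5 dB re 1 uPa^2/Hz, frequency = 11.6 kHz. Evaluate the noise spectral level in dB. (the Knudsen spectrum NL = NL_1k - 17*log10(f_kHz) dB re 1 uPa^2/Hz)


NL = NL_1k - 17*log10(f_kHz) = 66.5 - 17*log10(11.6) = 66.5 - (18.1) = 48.4

48.4 dB


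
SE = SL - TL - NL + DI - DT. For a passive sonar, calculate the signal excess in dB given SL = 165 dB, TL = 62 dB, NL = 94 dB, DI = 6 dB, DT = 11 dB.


SE = SL - TL - NL + DI - DT = 165 - 62 - 94 + 6 - 11 = 4

4 dB


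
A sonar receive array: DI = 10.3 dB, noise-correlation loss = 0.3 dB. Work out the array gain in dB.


AG = DI - L_corr = 10.3 - 0.3 = 10.0

10.0 dB


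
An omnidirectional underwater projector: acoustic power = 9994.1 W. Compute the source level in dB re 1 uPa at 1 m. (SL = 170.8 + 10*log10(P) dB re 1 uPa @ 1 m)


SL = 170.8 + 10*log10(9994.1) = 170.8 + 40.0 = 210.8

210.8 dB


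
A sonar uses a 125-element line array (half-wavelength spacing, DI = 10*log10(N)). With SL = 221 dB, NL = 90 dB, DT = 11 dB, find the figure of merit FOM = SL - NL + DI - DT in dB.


Step 1: DI = 10*log10(125) = 20.97 dB
Step 2: FOM = SL - NL + DI - DT = 221 - 90 + 20.97 - 11 = 140.97

140.97 dB


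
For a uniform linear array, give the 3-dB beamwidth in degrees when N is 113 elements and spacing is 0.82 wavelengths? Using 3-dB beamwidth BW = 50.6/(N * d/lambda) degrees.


BW = 50.6 / (113 * 0.82) = 50.6 / 92.66 = 0.55

0.55 deg


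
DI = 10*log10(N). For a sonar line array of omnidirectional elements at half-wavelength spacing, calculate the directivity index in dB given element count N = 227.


DI = 10*log10(227) = 23.56

23.56 dB


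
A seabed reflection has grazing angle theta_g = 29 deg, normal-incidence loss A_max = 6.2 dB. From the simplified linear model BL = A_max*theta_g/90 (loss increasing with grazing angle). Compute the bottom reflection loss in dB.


BL = A_max * theta_g / 90 = 6.2 * 29 / 90 = 2.0

2.0 dB


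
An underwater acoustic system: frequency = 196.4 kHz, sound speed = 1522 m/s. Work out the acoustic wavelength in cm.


lambda = c/f = 1522 / 196400 = 0.0077 m = 0.77 cm

0.77 cm


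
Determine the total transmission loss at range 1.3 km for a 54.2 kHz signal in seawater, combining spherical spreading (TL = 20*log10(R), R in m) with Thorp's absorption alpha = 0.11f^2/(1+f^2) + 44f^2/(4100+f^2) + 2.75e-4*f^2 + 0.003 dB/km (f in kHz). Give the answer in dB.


Step 1 (Thorp): alpha = 0.11*2937.64/(1+2937.64) + 44*2937.64/(4100+2937.64) + 2.75e-4*2937.64 + 0.003 = 19.2872 dB/km
Step 2: TL_spread = 20*log10(1300) = 62.28 dB
Step 3: TL_abs = alpha*R = 19.2872 * 1.3 = 25.07 dB
Step 4: TL_total = 62.28 + 25.07 = 87.35

87.35 dB


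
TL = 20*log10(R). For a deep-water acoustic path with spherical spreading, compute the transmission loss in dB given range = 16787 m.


TL = 20*log10(16787) = 84.5

84.5 dB


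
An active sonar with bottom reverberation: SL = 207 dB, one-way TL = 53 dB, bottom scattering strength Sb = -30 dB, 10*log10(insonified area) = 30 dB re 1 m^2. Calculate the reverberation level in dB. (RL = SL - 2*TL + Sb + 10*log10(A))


RL = SL - 2*TL + Sb + 10*log10(A) = 207 - 2*53 + (-30) + 30 = 101

101 dB


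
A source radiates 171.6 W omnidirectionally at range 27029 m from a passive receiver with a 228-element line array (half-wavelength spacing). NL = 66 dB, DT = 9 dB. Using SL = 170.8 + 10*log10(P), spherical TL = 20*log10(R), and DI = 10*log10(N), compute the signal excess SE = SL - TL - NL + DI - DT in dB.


Step 1: SL = 170.8 + 10*log10(171.6) = 193.15 dB
Step 2: TL = 20*log10(27029) = 88.64 dB
Step 3: DI = 10*log10(228) = 23.58 dB
Step 4: SE = SL - TL - NL + DI - DT = 193.15 - 88.64 - 66 + 23.58 - 9 = 53.09

53.09 dB


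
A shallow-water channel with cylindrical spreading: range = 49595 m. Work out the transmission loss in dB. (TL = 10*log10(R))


TL = 10*log10(49595) = 46.95

46.95 dB


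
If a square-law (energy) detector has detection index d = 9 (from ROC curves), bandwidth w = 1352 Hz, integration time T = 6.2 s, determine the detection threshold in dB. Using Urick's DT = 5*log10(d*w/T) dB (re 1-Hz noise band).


16.46 dB


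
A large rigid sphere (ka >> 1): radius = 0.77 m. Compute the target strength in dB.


TS = 10*log10(0.77^2 / 4) = 10*log10(0.148225) = -8.29

-8.29 dB


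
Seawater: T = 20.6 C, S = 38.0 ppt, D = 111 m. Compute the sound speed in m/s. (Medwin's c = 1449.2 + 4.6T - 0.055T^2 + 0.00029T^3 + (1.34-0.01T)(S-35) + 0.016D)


c = 1449.2 + 4.6*20.6 - 0.055*20.6^2 + 0.00029*20.6^3 + (1.34 - 0.01*20.6)*(38.0 - 35) + 0.016*111 = 1528.33

1528.33 m/s


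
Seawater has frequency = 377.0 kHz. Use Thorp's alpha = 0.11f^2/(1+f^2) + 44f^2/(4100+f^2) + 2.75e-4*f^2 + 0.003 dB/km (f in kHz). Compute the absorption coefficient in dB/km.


f^2 = 142129.0
alpha = 0.11*142129.0/(1+142129.0) + 44*142129.0/(4100+142129.0) + 2.75e-4*142129.0 + 0.003 = 81.965

81.965 dB/km


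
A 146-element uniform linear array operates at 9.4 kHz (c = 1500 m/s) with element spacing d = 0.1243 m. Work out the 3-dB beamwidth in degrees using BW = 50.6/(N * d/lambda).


0.44 deg


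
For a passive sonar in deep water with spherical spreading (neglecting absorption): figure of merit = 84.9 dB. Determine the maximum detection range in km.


17.58 km


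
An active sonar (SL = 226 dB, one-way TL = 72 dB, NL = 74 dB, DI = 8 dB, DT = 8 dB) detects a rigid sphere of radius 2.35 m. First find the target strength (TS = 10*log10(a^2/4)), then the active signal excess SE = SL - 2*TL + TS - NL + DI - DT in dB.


Step 1: TS = 10*log10(2.35^2/4) = 1.4 dB
Step 2: SE = SL - 2*TL + TS - NL + DI - DT = 226 - 2*72 + (1.4) - 74 + 8 - 8 = 9.4

9.4 dB


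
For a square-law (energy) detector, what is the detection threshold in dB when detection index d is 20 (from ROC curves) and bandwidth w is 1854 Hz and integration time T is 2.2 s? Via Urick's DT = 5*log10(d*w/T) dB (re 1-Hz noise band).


21.13 dB


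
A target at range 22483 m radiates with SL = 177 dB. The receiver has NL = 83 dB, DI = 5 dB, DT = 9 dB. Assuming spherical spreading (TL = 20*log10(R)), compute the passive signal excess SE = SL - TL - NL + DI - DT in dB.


Step 1: TL = 20*log10(22483) = 87.04 dB
Step 2: SE = 177 - 87.04 - 83 + 5 - 9 = 2.96

2.96 dB


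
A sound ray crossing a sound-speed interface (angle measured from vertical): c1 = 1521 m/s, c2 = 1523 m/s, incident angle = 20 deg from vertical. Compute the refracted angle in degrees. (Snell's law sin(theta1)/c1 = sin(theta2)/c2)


20.03 deg


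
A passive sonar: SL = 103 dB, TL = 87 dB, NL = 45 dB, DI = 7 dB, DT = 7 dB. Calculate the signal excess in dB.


SE = SL - TL - NL + DI - DT = 103 - 87 - 45 + 7 - 7 = -29

-29 dB


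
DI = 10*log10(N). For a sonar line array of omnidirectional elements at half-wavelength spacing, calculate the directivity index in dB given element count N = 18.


12.55 dB


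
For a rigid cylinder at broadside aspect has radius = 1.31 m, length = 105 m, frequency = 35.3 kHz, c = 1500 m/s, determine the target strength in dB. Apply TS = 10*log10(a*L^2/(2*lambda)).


52.3 dB


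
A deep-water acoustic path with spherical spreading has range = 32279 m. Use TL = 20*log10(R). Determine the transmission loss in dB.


TL = 20*log10(32279) = 90.18

90.18 dB


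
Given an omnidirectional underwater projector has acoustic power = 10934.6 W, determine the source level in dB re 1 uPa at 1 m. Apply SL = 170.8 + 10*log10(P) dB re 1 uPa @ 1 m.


SL = 170.8 + 10*log10(10934.6) = 170.8 + 40.39 = 211.19

211.19 dB


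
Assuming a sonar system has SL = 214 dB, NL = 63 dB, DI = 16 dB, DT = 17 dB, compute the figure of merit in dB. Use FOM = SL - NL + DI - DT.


150 dB


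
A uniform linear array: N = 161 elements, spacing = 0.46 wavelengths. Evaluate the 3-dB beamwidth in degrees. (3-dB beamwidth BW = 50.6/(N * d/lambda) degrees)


BW = 50.6 / (161 * 0.46) = 50.6 / 74.06 = 0.68

0.68 deg


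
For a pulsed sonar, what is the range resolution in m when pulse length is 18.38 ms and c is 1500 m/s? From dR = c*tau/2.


dR = c*tau/2 = 1500 * 18.38e-3 / 2 = 13.785

13.785 m


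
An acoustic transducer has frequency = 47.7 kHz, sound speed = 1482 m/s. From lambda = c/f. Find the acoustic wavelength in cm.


lambda = c/f = 1482 / 47700 = 0.0311 m = 3.11 cm

3.11 cm


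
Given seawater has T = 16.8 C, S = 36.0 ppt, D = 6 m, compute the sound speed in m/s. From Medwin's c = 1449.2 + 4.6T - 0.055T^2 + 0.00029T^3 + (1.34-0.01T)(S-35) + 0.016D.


c = 1449.2 + 4.6*16.8 - 0.055*16.8^2 + 0.00029*16.8^3 + (1.34 - 0.01*16.8)*(36.0 - 35) + 0.016*6 = 1513.6

1513.6 m/s


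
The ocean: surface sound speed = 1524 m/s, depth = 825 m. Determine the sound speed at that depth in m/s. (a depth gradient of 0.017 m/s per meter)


1538.025 m/s


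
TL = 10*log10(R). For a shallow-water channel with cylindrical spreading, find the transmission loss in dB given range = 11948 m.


TL = 10*log10(11948) = 40.77

40.77 dB


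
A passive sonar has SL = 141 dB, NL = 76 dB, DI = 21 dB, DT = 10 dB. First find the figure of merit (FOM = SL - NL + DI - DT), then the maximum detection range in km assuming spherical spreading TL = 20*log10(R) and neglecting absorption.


Step 1: FOM = SL - NL + DI - DT = 141 - 76 + 21 - 10 = 76 dB
Step 2: at max range FOM = TL = 20*log10(R), so R = 10^(76/20) = 6309.57 m = 6.31 km

6.31 km


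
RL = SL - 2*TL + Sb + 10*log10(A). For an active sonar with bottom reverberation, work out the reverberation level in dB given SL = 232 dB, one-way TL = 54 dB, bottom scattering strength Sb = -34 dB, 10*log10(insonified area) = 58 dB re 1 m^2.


RL = SL - 2*TL + Sb + 10*log10(A) = 232 - 2*54 + (-34) + 58 = 148

148 dB


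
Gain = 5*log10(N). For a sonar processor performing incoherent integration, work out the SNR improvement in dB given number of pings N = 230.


Gain = 5*log10(230) = 11.81

11.81 dB


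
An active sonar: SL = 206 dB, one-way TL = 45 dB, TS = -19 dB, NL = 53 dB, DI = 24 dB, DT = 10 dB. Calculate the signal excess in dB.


58 dB


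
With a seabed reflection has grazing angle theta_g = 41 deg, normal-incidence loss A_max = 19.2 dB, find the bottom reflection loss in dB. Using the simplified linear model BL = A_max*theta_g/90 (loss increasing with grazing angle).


8.75 dB


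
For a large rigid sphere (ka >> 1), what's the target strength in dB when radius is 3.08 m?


3.75 dB


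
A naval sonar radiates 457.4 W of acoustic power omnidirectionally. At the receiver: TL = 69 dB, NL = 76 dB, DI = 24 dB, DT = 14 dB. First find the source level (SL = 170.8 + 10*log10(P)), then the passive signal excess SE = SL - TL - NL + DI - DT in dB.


Step 1: SL = 170.8 + 10*log10(457.4) = 197.4 dB
Step 2: SE = SL - TL - NL + DI - DT = 197.4 - 69 - 76 + 24 - 14 = 62.4

62.4 dB


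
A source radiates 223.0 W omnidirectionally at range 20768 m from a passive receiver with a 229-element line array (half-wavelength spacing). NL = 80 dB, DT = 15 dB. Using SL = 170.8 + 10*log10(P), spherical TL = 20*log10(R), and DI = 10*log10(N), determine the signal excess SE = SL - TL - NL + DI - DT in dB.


Step 1: SL = 170.8 + 10*log10(223.0) = 194.28 dB
Step 2: TL = 20*log10(20768) = 86.35 dB
Step 3: DI = 10*log10(229) = 23.6 dB
Step 4: SE = SL - TL - NL + DI - DT = 194.28 - 86.35 - 80 + 23.6 - 15 = 36.53

36.53 dB


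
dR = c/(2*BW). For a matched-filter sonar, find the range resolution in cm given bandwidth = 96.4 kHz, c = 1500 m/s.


0.78 cm


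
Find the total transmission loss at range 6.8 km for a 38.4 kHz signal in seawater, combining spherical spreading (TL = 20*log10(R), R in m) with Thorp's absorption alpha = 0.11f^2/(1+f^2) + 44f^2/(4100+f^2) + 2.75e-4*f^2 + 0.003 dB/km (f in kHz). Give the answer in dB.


159.32 dB


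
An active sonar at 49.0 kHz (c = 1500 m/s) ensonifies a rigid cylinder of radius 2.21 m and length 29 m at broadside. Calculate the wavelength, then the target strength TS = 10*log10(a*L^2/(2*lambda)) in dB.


Step 1: lambda = c/f = 1500/49000 = 0.03061 m
Step 2: TS = 10*log10(a*L^2/(2*lambda)) = 10*log10(2.21*29^2/(2*0.03061)) = 44.82

44.82 dB


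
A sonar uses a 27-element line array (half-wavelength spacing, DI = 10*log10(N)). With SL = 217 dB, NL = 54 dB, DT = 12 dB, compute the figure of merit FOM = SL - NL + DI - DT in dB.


165.31 dB


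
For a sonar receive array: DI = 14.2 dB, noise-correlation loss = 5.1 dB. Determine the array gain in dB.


AG = DI - L_corr = 14.2 - 5.1 = 9.1

9.1 dB


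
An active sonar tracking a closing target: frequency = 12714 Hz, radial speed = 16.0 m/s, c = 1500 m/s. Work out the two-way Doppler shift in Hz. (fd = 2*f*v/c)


271.23 Hz


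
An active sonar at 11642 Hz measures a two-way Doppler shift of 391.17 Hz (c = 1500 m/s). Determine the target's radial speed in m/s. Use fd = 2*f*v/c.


25.2 m/s


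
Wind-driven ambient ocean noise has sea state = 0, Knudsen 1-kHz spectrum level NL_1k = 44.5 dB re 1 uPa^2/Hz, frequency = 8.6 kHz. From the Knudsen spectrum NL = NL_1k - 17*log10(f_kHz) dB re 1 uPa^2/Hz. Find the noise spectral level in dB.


NL = NL_1k - 17*log10(f_kHz) = 44.5 - 17*log10(8.6) = 44.5 - (15.89) = 28.61

28.61 dB


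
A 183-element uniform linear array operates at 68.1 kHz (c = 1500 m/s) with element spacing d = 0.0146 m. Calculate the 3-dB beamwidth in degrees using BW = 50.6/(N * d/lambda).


Step 1: lambda = 1500/68100 = 0.02203 m
Step 2: d/lambda = 0.0146/0.02203 = 0.6627
Step 3: BW = 50.6/(N * d/lambda) = 50.6/(183 * 0.6627) = 0.42

0.42 deg


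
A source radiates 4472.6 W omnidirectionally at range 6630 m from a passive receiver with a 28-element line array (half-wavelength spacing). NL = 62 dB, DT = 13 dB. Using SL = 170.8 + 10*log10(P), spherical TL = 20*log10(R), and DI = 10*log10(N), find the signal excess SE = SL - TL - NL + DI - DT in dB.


Step 1: SL = 170.8 + 10*log10(4472.6) = 207.31 dB
Step 2: TL = 20*log10(6630) = 76.43 dB
Step 3: DI = 10*log10(28) = 14.47 dB
Step 4: SE = SL - TL - NL + DI - DT = 207.31 - 76.43 - 62 + 14.47 - 13 = 70.35

70.35 dB


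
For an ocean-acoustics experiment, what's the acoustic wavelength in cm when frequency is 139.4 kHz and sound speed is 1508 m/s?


1.08 cm


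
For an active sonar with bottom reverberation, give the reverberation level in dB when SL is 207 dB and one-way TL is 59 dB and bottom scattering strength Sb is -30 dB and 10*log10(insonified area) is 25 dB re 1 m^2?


84 dB


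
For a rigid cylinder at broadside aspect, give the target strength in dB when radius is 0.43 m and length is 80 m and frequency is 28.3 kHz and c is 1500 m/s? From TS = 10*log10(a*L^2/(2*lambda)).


lambda = 1500/28300 = 0.053 m
TS = 10*log10(0.43*80^2/(2*0.053)) = 44.14

44.14 dB


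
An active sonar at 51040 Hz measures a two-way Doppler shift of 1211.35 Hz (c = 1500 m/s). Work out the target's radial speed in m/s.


17.8 m/s


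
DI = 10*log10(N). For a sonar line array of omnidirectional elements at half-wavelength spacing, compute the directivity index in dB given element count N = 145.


DI = 10*log10(145) = 21.61

21.61 dB


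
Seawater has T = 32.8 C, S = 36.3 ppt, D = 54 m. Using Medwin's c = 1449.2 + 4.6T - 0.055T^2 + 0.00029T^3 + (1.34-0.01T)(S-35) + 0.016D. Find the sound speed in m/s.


c = 1449.2 + 4.6*32.8 - 0.055*32.8^2 + 0.00029*32.8^3 + (1.34 - 0.01*32.8)*(36.3 - 35) + 0.016*54 = 1553.32

1553.32 m/s


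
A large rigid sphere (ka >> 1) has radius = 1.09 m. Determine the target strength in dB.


-5.27 dB


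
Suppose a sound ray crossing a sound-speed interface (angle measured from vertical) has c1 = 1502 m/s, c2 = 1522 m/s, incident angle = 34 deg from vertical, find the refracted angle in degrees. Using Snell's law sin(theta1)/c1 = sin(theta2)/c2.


sin(theta2) = (c2/c1)*sin(theta1) = (1522/1502)*sin(34 deg) = 0.56664
theta2 = arcsin(0.56664) = 34.52

34.52 deg


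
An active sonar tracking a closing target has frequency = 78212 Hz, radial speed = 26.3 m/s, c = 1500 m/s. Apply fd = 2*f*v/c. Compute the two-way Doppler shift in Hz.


2742.63 Hz


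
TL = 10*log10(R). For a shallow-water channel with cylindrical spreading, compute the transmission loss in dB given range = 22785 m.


TL = 10*log10(22785) = 43.58

43.58 dB


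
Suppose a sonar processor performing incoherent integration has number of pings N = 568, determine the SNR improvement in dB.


Gain = 5*log10(568) = 13.77

13.77 dB


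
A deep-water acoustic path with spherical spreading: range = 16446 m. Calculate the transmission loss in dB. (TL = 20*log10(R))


TL = 20*log10(16446) = 84.32

84.32 dB


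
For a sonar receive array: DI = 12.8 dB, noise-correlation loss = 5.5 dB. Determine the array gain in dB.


AG = DI - L_corr = 12.8 - 5.5 = 7.3

7.3 dB


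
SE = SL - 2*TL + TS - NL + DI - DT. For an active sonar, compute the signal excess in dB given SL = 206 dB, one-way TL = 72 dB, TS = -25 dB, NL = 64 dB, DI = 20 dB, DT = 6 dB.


-13 dB


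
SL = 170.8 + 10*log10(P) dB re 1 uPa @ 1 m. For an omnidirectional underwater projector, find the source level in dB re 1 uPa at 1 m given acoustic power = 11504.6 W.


SL = 170.8 + 10*log10(11504.6) = 170.8 + 40.61 = 211.41

211.41 dB


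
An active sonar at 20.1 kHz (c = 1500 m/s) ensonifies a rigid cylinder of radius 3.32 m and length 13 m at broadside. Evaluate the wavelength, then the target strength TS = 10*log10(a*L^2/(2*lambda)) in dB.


Step 1: lambda = c/f = 1500/20100 = 0.07463 m
Step 2: TS = 10*log10(a*L^2/(2*lambda)) = 10*log10(3.32*13^2/(2*0.07463)) = 35.75

35.75 dB


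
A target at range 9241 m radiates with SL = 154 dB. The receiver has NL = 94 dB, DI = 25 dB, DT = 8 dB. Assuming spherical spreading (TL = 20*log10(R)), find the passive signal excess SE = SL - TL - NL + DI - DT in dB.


Step 1: TL = 20*log10(9241) = 79.31 dB
Step 2: SE = 154 - 79.31 - 94 + 25 - 8 = -2.31

-2.31 dB


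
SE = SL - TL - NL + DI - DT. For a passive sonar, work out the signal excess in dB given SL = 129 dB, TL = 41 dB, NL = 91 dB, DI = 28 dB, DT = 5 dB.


SE = SL - TL - NL + DI - DT = 129 - 41 - 91 + 28 - 5 = 20

20 dB


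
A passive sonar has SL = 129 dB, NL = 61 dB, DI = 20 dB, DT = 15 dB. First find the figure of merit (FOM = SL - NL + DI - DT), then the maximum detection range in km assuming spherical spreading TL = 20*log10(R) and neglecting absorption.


Step 1: FOM = SL - NL + DI - DT = 129 - 61 + 20 - 15 = 73 dB
Step 2: at max range FOM = TL = 20*log10(R), so R = 10^(73/20) = 4466.84 m = 4.47 km

4.47 km


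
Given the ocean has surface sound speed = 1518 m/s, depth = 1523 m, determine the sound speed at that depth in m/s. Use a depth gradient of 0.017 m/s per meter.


c = 1518 + 0.017 * 1523 = 1543.891

1543.891 m/s


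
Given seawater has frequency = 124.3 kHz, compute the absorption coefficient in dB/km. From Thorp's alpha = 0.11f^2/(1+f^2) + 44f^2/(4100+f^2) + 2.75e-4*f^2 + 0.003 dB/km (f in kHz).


f^2 = 15450.49
alpha = 0.11*15450.49/(1+15450.49) + 44*15450.49/(4100+15450.49) + 2.75e-4*15450.49 + 0.003 = 39.134

39.134 dB/km


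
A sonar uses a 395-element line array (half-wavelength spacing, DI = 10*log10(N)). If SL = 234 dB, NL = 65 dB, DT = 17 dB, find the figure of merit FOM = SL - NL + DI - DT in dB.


177.97 dB


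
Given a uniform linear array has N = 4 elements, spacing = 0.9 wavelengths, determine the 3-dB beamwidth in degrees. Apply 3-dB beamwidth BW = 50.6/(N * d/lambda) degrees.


14.06 deg


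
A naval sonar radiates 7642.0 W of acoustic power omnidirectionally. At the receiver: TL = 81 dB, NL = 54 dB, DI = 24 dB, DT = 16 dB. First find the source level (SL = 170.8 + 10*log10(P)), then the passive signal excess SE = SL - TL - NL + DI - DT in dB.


Step 1: SL = 170.8 + 10*log10(7642.0) = 209.63 dB
Step 2: SE = SL - TL - NL + DI - DT = 209.63 - 81 - 54 + 24 - 16 = 82.63

82.63 dB


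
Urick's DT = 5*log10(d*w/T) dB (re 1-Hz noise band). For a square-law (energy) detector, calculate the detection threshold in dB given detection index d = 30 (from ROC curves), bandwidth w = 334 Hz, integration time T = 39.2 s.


DT = 5*log10(d*w/T) = 5*log10(30 * 334 / 39.2) = 5*log10(255.61) = 12.04

12.04 dB


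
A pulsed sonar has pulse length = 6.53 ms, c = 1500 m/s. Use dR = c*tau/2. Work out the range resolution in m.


dR = c*tau/2 = 1500 * 6.53e-3 / 2 = 4.8975

4.8975 m


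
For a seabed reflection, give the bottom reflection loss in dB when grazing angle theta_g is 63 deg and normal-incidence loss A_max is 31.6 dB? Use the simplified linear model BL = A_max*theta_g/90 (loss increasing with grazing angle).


22.12 dB


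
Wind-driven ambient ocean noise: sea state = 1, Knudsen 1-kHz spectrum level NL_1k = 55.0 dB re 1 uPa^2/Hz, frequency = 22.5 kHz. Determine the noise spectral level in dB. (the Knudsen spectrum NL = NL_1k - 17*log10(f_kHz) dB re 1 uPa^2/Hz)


NL = NL_1k - 17*log10(f_kHz) = 55.0 - 17*log10(22.5) = 55.0 - (22.99) = 32.01

32.01 dB


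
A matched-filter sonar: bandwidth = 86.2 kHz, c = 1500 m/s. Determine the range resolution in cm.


dR = c/(2*BW) = 1500 / (2 * 86.2e3) = 0.0087 m = 0.87 cm

0.87 cm


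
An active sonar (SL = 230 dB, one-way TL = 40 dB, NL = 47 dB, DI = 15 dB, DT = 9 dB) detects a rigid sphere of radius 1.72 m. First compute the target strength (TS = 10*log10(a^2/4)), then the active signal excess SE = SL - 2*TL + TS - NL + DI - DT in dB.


Step 1: TS = 10*log10(1.72^2/4) = -1.31 dB
Step 2: SE = SL - 2*TL + TS - NL + DI - DT = 230 - 2*40 + (-1.31) - 47 + 15 - 9 = 107.69

107.69 dB


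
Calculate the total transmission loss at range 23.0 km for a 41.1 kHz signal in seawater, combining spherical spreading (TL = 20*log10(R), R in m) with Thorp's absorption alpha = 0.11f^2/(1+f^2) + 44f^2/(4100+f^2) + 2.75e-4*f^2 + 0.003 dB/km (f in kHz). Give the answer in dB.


Step 1 (Thorp): alpha = 0.11*1689.21/(1+1689.21) + 44*1689.21/(4100+1689.21) + 2.75e-4*1689.21 + 0.003 = 13.416 dB/km
Step 2: TL_spread = 20*log10(23000) = 87.23 dB
Step 3: TL_abs = alpha*R = 13.416 * 23.0 = 308.57 dB
Step 4: TL_total = 87.23 + 308.57 = 395.8

395.8 dB
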